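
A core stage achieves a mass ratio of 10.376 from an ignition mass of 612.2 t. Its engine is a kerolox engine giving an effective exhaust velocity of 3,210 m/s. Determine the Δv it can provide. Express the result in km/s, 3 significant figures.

Δv ≈ 7.51 km/s

Rocket equation: Δv = v_e · ln(10.376) = 3210.0 × 2.3395 ≈ 7509.8 m/s.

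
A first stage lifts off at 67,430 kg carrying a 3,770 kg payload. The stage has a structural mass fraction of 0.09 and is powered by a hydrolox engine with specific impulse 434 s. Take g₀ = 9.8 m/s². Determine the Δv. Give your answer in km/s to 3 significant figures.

Stage wet mass = m₀ − payload = 67,430 − 3,770 = 63,660 kg.
Stage dry mass = ε × stage wet mass = 0.09 × 63,660 = 5,729.4 kg.
Burnout mass m_f = stage dry + payload = 5,729.4 + 3,770 = 9,499.4 kg.
v_e = Isp · g₀ = 434 × 9.8 = 4253.2 m/s.
From the ideal rocket equation, Δv = v_e · ln(67,430/9,499.4) = 4253.2 × ln(7.098) = 4253.2 × 1.9599 ≈ 8336 m/s.

Δv ≈ 8.34 km/s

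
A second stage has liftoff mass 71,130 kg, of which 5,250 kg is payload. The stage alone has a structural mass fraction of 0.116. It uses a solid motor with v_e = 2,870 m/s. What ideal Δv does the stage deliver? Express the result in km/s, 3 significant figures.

Δv ≈ 4.90 km/s

Stage wet mass = m₀ − payload = 71,130 − 5,250 = 65,880 kg.
Stage dry mass = ε × stage wet mass = 0.116 × 65,880 = 7,642.08 kg.
Burnout mass m_f = stage dry + payload = 7,642.08 + 5,250 = 12,892.08 kg.
From the ideal rocket equation, Δv = v_e · ln(71,130/12,892.08) = 2870.0 × ln(5.517) = 2870.0 × 1.7079 ≈ 4902 m/s.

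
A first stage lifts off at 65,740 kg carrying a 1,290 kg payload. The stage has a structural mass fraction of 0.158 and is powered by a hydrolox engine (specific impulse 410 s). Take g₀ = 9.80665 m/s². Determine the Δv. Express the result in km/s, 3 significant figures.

Stage wet mass = m₀ − payload = 65,740 − 1,290 = 64,450 kg.
Stage dry mass = ε × stage wet mass = 0.158 × 64,450 = 10,183.1 kg.
Burnout mass m_f = stage dry + payload = 10,183.1 + 1,290 = 11,473.1 kg.
v_e = Isp · g₀ = 410 × 9.80665 = 4020.7 m/s.
Rocket equation: Δv = v_e · ln(65,740/11,473.1) = 4020.7 × ln(5.73) = 4020.7 × 1.7457 ≈ 7019 m/s.

Δv ≈ 7.02 km/s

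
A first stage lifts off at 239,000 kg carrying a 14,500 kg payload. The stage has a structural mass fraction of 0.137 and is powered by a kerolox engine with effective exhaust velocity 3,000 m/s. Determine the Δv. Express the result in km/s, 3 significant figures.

Stage wet mass = m₀ − payload = 239,000 − 14,500 = 224,500 kg.
Stage dry mass = ε × stage wet mass = 0.137 × 224,500 = 30,756.5 kg.
Burnout mass m_f = stage dry + payload = 30,756.5 + 14,500 = 45,256.5 kg.
Using Δv = v_e ln(m₀/m_f): Δv = v_e · ln(239,000/45,256.5) = 3000.0 × ln(5.281) = 3000.0 × 1.6641 ≈ 4992 m/s.

Δv ≈ 4.99 km/s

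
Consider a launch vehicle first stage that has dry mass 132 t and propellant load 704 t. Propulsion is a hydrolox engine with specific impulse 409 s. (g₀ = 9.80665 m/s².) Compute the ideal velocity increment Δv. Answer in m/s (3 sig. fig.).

Δv ≈ 7400 m/s

v_e = Isp · g₀ = 409 × 9.80665 = 4010.9 m/s.
m₀ = m_dry + m_prop = 132 + 704 = 836 t.
From the ideal rocket equation, Δv = v_e · ln(m₀/m_f) = 4010.9 × ln(6.333) = 4010.9 × 1.8458 ≈ 7403.5 m/s.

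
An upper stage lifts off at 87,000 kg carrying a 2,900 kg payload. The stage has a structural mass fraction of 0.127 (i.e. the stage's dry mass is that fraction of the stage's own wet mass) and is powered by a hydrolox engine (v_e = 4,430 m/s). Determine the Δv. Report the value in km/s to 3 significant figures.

Stage wet mass = m₀ − payload = 87,000 − 2,900 = 84,100 kg.
Stage dry mass = ε × stage wet mass = 0.127 × 84,100 = 10,680.7 kg.
Burnout mass m_f = stage dry + payload = 10,680.7 + 2,900 = 13,580.7 kg.
Using Δv = v_e ln(m₀/m_f): Δv = v_e · ln(87,000/13,580.7) = 4430.0 × ln(6.406) = 4430.0 × 1.8573 ≈ 8228 m/s.

Δv ≈ 8.23 km/s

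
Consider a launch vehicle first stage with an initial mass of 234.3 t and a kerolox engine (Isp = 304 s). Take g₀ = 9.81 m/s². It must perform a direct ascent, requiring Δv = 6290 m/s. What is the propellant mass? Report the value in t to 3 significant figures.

v_e = Isp · g₀ = 304 × 9.81 = 2982.2 m/s.
From the ideal rocket equation, m₀/m_f = exp(Δv / v_e) = exp(6290 / 2982.2) = exp(2.1092) = 8.2413.
m_f = 234.3 / 8.2413 = 28.43 t, so propellant = m₀ − m_f = 234.3 − 28.43 = 205.87 t.

propellant mass ≈ 206 t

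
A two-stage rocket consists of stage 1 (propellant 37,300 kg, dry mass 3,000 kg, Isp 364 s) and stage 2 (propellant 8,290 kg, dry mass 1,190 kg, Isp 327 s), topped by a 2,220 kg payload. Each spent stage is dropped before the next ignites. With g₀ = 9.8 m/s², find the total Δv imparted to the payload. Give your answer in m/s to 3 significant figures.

Δv ≈ 8460 m/s

Ignition mass of stage 1 = 37,300+3,000 + 8,290+1,190 + 2,220 = 52,000 kg.
Stage 1: m₀ = 52,000 kg, m_f = 52,000 − 37,300 = 14,700 kg; Δv = 364×9.8×ln(3.537) = 3567.2×1.2634 ≈ 4507 m/s.
Stage 2: m₀ = 11,700 kg, m_f = 11,700 − 8,290 = 3,410 kg; Δv = 327×9.8×ln(3.431) = 3204.6×1.2329 ≈ 3951 m/s.
Total Δv = 4507 + 3951 = 8458 m/s.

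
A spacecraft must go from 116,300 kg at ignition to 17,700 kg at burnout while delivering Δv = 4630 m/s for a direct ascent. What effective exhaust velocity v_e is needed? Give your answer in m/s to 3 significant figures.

ln(m₀/m_f) = ln(116300/17700) = ln(6.571) = 1.8826.
v_e = Δv / ln(m₀/m_f) = 4630 / 1.8826 = 2459.4 m/s.

v_e ≈ 2460 m/s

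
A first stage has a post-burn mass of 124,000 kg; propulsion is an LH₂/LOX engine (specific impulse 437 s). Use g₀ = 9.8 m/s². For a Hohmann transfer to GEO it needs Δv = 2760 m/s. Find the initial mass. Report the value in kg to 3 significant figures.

v_e = Isp · g₀ = 437 × 9.8 = 4282.6 m/s.
Rocket equation: m₀/m_f = exp(Δv / v_e) = exp(2760 / 4282.6) = exp(0.6445) = 1.9050.
m₀ = m_f × 1.9050 = 124,000 × 1.9050 = 236,220 kg.

initial mass ≈ 236000 kg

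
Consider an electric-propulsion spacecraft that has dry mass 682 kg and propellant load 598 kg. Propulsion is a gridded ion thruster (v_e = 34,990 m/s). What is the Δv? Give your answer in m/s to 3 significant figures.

Δv ≈ 22000 m/s

m₀ = m_dry + m_prop = 682 + 598 = 1,280 kg.
Δv = v_e · ln(m₀/m_f) = 34990.0 × ln(1.877) = 34990.0 × 0.6296 ≈ 22029.2 m/s.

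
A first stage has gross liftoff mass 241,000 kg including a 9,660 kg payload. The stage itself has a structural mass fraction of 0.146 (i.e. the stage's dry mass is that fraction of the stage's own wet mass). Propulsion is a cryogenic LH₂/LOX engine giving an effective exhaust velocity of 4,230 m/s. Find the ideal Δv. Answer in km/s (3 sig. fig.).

Stage wet mass = m₀ − payload = 241,000 − 9,660 = 231,340 kg.
Stage dry mass = ε × stage wet mass = 0.146 × 231,340 = 33,775.6 kg.
Burnout mass m_f = stage dry + payload = 33,775.6 + 9,660 = 43,435.6 kg.
Δv = v_e · ln(241,000/43,435.6) = 4230.0 × ln(5.548) = 4230.0 × 1.7135 ≈ 7248 m/s.

Δv ≈ 7.25 km/s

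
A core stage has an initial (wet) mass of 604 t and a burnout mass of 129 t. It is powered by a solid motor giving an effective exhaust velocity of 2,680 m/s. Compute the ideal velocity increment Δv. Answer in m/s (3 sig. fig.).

Δv ≈ 4140 m/s

From the ideal rocket equation, Δv = v_e · ln(m₀/m_f) = 2680.0 × ln(4.682) = 2680.0 × 1.5438 ≈ 4137.3 m/s.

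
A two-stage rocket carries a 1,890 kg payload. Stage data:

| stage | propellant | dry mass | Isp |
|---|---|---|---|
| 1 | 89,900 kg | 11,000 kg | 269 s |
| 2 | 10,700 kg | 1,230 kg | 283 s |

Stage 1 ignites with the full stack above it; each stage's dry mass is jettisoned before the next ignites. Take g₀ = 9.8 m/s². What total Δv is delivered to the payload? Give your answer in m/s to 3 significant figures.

Ignition mass of stage 1 = 89,900+11,000 + 10,700+1,230 + 1,890 = 114,720 kg.
Stage 1: m₀ = 114,720 kg, m_f = 114,720 − 89,900 = 24,820 kg; Δv = 269×9.8×ln(4.622) = 2636.2×1.5308 ≈ 4036 m/s.
Stage 2: m₀ = 13,820 kg, m_f = 13,820 − 10,700 = 3,120 kg; Δv = 283×9.8×ln(4.429) = 2773.4×1.4883 ≈ 4128 m/s.
Total Δv = 4036 + 4128 = 8164 m/s.

Δv ≈ 8160 m/s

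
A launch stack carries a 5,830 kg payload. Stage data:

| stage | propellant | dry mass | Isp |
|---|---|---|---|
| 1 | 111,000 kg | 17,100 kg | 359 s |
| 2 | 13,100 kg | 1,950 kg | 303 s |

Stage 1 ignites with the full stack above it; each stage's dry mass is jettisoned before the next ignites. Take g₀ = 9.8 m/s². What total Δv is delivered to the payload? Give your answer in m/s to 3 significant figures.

Ignition mass of stage 1 = 111,000+17,100 + 13,100+1,950 + 5,830 = 148,980 kg.
Stage 1: m₀ = 148,980 kg, m_f = 148,980 − 111,000 = 37,980 kg; Δv = 359×9.8×ln(3.923) = 3518.2×1.3668 ≈ 4809 m/s.
Stage 2: m₀ = 20,880 kg, m_f = 20,880 − 13,100 = 7,780 kg; Δv = 303×9.8×ln(2.684) = 2969.4×0.9872 ≈ 2931 m/s.
Total Δv = 4809 + 2931 = 7740 m/s.

Δv ≈ 7740 m/s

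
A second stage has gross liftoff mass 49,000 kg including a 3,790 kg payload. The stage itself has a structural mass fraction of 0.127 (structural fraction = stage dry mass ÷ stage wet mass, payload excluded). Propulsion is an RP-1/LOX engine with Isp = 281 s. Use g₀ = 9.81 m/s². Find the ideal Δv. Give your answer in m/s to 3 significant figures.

Δv ≈ 4510 m/s

Stage wet mass = m₀ − payload = 49,000 − 3,790 = 45,210 kg.
Stage dry mass = ε × stage wet mass = 0.127 × 45,210 = 5,741.67 kg.
Burnout mass m_f = stage dry + payload = 5,741.67 + 3,790 = 9,531.67 kg.
v_e = Isp · g₀ = 281 × 9.81 = 2756.6 m/s.
Δv = v_e · ln(49,000/9,531.67) = 2756.6 × ln(5.141) = 2756.6 × 1.6372 ≈ 4513 m/s.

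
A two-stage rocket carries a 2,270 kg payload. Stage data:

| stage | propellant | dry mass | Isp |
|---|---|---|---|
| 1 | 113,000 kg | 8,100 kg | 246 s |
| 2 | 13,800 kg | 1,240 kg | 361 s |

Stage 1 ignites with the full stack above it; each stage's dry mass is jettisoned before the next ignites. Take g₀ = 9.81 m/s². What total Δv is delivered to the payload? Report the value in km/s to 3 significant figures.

Δv ≈ 9.74 km/s

Ignition mass of stage 1 = 113,000+8,100 + 13,800+1,240 + 2,270 = 138,410 kg.
Stage 1: m₀ = 138,410 kg, m_f = 138,410 − 113,000 = 25,410 kg; Δv = 246×9.81×ln(5.447) = 2413.3×1.6951 ≈ 4091 m/s.
Stage 2: m₀ = 17,310 kg, m_f = 17,310 − 13,800 = 3,510 kg; Δv = 361×9.81×ln(4.932) = 3541.4×1.5957 ≈ 5651 m/s.
Total Δv = 4091 + 5651 = 9742 m/s.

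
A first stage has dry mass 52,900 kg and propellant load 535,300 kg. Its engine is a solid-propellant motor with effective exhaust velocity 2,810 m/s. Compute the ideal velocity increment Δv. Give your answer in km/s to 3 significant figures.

m₀ = m_dry + m_prop = 52,900 + 535,300 = 588,200 kg.
From the ideal rocket equation, Δv = v_e · ln(m₀/m_f) = 2810.0 × ln(11.12) = 2810.0 × 2.4087 ≈ 6768.3 m/s.

Δv ≈ 6.77 km/s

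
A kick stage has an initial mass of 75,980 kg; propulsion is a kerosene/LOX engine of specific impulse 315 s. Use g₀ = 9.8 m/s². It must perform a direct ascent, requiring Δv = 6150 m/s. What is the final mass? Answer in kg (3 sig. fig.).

final mass ≈ 10400 kg

v_e = Isp · g₀ = 315 × 9.8 = 3087.0 m/s.
From the ideal rocket equation, m₀/m_f = exp(Δv / v_e) = exp(6150 / 3087.0) = exp(1.9922) = 7.3318.
m_f = m₀ / 7.3318 = 75,980 / 7.3318 = 10,363.1 kg.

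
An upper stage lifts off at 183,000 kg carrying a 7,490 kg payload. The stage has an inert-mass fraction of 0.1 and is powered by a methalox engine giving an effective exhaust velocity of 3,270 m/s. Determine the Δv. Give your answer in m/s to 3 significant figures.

Δv ≈ 6500 m/s

Stage wet mass = m₀ − payload = 183,000 − 7,490 = 175,510 kg.
Stage dry mass = ε × stage wet mass = 0.1 × 175,510 = 17,551 kg.
Burnout mass m_f = stage dry + payload = 17,551 + 7,490 = 25,041 kg.
Δv = v_e · ln(183,000/25,041) = 3270.0 × ln(7.308) = 3270.0 × 1.9890 ≈ 6504 m/s.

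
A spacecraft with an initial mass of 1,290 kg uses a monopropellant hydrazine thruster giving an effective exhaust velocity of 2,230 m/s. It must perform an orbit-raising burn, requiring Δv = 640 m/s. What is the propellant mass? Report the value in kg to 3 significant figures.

propellant mass ≈ 322 kg

m₀/m_f = exp(Δv / v_e) = exp(640 / 2230.0) = exp(0.2870) = 1.3324.
m_f = 1,290 / 1.3324 = 968.178 kg, so propellant = m₀ − m_f = 1,290 − 968.178 = 321.822 kg.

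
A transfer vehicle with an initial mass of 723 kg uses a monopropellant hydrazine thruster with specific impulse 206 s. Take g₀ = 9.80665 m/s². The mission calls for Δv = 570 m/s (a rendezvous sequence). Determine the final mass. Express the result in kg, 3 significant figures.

final mass ≈ 545 kg

v_e = Isp · g₀ = 206 × 9.80665 = 2020.2 m/s.
m₀/m_f = exp(Δv / v_e) = exp(570 / 2020.2) = exp(0.2822) = 1.3260.
m_f = m₀ / 1.3260 = 723 / 1.3260 = 545.249 kg.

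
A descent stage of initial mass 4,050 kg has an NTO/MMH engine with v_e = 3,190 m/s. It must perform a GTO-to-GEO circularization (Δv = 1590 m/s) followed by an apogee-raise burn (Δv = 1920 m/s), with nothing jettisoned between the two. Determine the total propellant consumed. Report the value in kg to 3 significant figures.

total propellant consumed ≈ 2700 kg

After the first burn: m = 4050 × exp(−1590/3190.0) = 4050 × 0.60748 = 2,460.29 kg.
After the second burn: m = 2,460.29 × exp(−1920/3190.0) = 2,460.29 × 0.54778 = 1,347.7 kg.
Total propellant = m₀ − m_final = 4050 − 1,347.7 = 2,702.3 kg.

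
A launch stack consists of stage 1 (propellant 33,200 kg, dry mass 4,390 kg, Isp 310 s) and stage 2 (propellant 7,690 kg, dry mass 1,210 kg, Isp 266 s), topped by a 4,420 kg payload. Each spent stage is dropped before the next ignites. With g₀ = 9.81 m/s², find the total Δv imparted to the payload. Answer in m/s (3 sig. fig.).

Ignition mass of stage 1 = 33,200+4,390 + 7,690+1,210 + 4,420 = 50,910 kg.
Stage 1: m₀ = 50,910 kg, m_f = 50,910 − 33,200 = 17,710 kg; Δv = 310×9.81×ln(2.875) = 3041.1×1.0559 ≈ 3211 m/s.
Stage 2: m₀ = 13,320 kg, m_f = 13,320 − 7,690 = 5,630 kg; Δv = 266×9.81×ln(2.366) = 2609.5×0.8612 ≈ 2247 m/s.
Total Δv = 3211 + 2247 = 5458 m/s.

Δv ≈ 5460 m/s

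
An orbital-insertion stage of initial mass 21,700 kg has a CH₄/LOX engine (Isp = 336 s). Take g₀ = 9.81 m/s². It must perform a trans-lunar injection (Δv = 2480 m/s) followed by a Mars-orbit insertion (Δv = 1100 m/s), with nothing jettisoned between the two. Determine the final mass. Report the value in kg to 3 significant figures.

v_e = Isp · g₀ = 336 × 9.81 = 3296.2 m/s.
After the first burn: m = 21700 × exp(−2480/3296.2) = 21700 × 0.47124 = 10,225.9 kg.
After the second burn: m = 10,225.9 × exp(−1100/3296.2) = 10,225.9 × 0.71625 = 7,324.3 kg.

final mass ≈ 7320 kg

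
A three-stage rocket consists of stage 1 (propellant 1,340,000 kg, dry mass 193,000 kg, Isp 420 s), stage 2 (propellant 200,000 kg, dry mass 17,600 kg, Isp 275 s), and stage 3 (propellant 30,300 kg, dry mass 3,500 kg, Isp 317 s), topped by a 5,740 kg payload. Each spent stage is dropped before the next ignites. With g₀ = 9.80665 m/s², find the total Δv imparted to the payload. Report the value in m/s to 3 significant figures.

Ignition mass of stage 1 = 1,340,000+193,000 + 200,000+17,600 + 30,300+3,500 + 5,740 = 1,790,140 kg.
Stage 1: m₀ = 1,790,140 kg, m_f = 1,790,140 − 1,340,000 = 450,140 kg; Δv = 420×9.80665×ln(3.977) = 4118.8×1.3805 ≈ 5686 m/s.
Stage 2: m₀ = 257,140 kg, m_f = 257,140 − 200,000 = 57,140 kg; Δv = 275×9.80665×ln(4.5) = 2696.8×1.5041 ≈ 4056 m/s.
Stage 3: m₀ = 39,540 kg, m_f = 39,540 − 30,300 = 9,240 kg; Δv = 317×9.80665×ln(4.279) = 3108.7×1.4538 ≈ 4519 m/s.
Total Δv = 5686 + 4056 + 4519 = 14261 m/s.

Δv ≈ 14300 m/s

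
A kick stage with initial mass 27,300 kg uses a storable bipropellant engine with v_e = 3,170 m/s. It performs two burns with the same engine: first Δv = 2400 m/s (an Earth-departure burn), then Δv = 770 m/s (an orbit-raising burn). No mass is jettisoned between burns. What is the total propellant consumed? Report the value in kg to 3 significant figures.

After the first burn: m = 27300 × exp(−2400/3170.0) = 27300 × 0.46903 = 12,804.5 kg.
After the second burn: m = 12,804.5 × exp(−770/3170.0) = 12,804.5 × 0.78435 = 10,043.2 kg.
Total propellant = m₀ − m_final = 27300 − 10,043.2 = 17,256.8 kg.

total propellant consumed ≈ 17300 kg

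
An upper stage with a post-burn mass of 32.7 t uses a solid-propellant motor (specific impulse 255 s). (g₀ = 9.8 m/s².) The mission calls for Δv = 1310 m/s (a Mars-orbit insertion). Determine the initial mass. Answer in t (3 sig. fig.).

v_e = Isp · g₀ = 255 × 9.8 = 2499.0 m/s.
Rocket equation: m₀/m_f = exp(Δv / v_e) = exp(1310 / 2499.0) = exp(0.5242) = 1.6891.
m₀ = m_f × 1.6891 = 32.7 × 1.6891 = 55.2336 t.

initial mass ≈ 55.2 t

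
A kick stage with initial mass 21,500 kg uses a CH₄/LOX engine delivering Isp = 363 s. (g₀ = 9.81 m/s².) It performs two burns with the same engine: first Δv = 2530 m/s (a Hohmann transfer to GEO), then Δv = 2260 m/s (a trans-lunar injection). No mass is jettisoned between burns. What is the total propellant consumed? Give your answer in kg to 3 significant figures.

v_e = Isp · g₀ = 363 × 9.81 = 3561.0 m/s.
After the first burn: m = 21500 × exp(−2530/3561.0) = 21500 × 0.49141 = 10,565.3 kg.
After the second burn: m = 10,565.3 × exp(−2260/3561.0) = 10,565.3 × 0.53012 = 5,600.88 kg.
Total propellant = m₀ − m_final = 21500 − 5,600.88 = 15,899.12 kg.

total propellant consumed ≈ 15900 kg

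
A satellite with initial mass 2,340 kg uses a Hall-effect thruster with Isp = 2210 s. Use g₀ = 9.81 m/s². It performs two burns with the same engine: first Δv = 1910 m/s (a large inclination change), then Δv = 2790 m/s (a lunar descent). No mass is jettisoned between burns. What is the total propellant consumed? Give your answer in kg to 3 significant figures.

v_e = Isp · g₀ = 2210 × 9.81 = 21680.1 m/s.
After the first burn: m = 2340 × exp(−1910/21680.1) = 2340 × 0.91567 = 2,142.67 kg.
After the second burn: m = 2,142.67 × exp(−2790/21680.1) = 2,142.67 × 0.87925 = 1,883.94 kg.
Total propellant = m₀ − m_final = 2340 − 1,883.94 = 456.06 kg.

total propellant consumed ≈ 456 kg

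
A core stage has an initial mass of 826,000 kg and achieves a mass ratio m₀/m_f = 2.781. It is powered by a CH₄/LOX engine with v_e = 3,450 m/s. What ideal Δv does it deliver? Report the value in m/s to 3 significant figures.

Δv = v_e · ln(2.781) = 3450.0 × 1.0228 ≈ 3528.7 m/s.

Δv ≈ 3530 m/s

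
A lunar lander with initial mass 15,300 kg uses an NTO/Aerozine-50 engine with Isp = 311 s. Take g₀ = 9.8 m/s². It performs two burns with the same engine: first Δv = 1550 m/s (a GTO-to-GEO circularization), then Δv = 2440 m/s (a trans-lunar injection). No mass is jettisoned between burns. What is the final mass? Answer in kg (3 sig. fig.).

final mass ≈ 4130 kg

v_e = Isp · g₀ = 311 × 9.8 = 3047.8 m/s.
After the first burn: m = 15300 × exp(−1550/3047.8) = 15300 × 0.60136 = 9,200.81 kg.
After the second burn: m = 9,200.81 × exp(−2440/3047.8) = 9,200.81 × 0.44907 = 4,131.81 kg.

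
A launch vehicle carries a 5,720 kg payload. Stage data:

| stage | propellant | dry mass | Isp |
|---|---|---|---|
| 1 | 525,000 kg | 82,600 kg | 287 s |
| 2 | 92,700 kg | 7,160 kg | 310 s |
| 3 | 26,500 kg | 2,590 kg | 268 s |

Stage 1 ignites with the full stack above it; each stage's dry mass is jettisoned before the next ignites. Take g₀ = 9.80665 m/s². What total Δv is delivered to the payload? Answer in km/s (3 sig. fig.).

Δv ≈ 10.8 km/s

Ignition mass of stage 1 = 525,000+82,600 + 92,700+7,160 + 26,500+2,590 + 5,720 = 742,270 kg.
Stage 1: m₀ = 742,270 kg, m_f = 742,270 − 525,000 = 217,270 kg; Δv = 287×9.80665×ln(3.416) = 2814.5×1.2286 ≈ 3458 m/s.
Stage 2: m₀ = 134,670 kg, m_f = 134,670 − 92,700 = 41,970 kg; Δv = 310×9.80665×ln(3.209) = 3040.1×1.1659 ≈ 3544 m/s.
Stage 3: m₀ = 34,810 kg, m_f = 34,810 − 26,500 = 8,310 kg; Δv = 268×9.80665×ln(4.189) = 2628.2×1.4324 ≈ 3765 m/s.
Total Δv = 3458 + 3544 + 3765 = 10767 m/s.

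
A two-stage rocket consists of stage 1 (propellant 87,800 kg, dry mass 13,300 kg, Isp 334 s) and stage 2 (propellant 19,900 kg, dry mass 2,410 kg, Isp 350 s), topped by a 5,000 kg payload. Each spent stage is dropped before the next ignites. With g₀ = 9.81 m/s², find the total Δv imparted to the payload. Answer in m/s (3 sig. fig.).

Δv ≈ 8250 m/s

Ignition mass of stage 1 = 87,800+13,300 + 19,900+2,410 + 5,000 = 128,410 kg.
Stage 1: m₀ = 128,410 kg, m_f = 128,410 − 87,800 = 40,610 kg; Δv = 334×9.81×ln(3.162) = 3276.5×1.1512 ≈ 3772 m/s.
Stage 2: m₀ = 27,310 kg, m_f = 27,310 − 19,900 = 7,410 kg; Δv = 350×9.81×ln(3.686) = 3433.5×1.3044 ≈ 4479 m/s.
Total Δv = 3772 + 4479 = 8251 m/s.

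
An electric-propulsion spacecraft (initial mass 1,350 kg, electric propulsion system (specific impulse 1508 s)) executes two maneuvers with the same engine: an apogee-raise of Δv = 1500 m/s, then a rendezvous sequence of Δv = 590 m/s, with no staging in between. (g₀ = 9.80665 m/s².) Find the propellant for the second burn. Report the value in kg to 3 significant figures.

propellant for the second burn ≈ 47.7 kg

v_e = Isp · g₀ = 1508 × 9.80665 = 14788.4 m/s.
After the first burn: m = 1350 × exp(−1500/14788.4) = 1350 × 0.90354 = 1,219.78 kg.
After the second burn: m = 1,219.78 × exp(−590/14788.4) = 1,219.78 × 0.96089 = 1,172.07 kg.
Second-burn propellant = 1,219.78 − 1,172.07 = 47.71 kg.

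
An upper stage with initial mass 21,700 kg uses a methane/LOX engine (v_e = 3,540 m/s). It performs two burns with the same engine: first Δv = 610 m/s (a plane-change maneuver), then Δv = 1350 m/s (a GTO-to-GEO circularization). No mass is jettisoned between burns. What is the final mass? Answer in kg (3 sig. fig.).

final mass ≈ 12500 kg

After the first burn: m = 21700 × exp(−610/3540.0) = 21700 × 0.84171 = 18,265.1 kg.
After the second burn: m = 18,265.1 × exp(−1350/3540.0) = 18,265.1 × 0.68293 = 12,473.8 kg.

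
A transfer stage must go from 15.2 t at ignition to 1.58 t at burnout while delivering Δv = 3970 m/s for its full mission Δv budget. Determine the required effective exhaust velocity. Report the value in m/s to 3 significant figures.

ln(m₀/m_f) = ln(15200/1580) = ln(9.62) = 2.2639.
v_e = Δv / ln(m₀/m_f) = 3970 / 2.2639 = 1753.6 m/s.

v_e ≈ 1750 m/s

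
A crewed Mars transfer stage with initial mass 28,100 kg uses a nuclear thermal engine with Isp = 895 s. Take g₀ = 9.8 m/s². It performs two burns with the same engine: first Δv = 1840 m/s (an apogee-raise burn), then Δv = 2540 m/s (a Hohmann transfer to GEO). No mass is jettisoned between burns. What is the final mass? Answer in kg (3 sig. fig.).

final mass ≈ 17100 kg

v_e = Isp · g₀ = 895 × 9.8 = 8771.0 m/s.
After the first burn: m = 28100 × exp(−1840/8771.0) = 28100 × 0.81076 = 22,782.4 kg.
After the second burn: m = 22,782.4 × exp(−2540/8771.0) = 22,782.4 × 0.74857 = 17,054.2 kg.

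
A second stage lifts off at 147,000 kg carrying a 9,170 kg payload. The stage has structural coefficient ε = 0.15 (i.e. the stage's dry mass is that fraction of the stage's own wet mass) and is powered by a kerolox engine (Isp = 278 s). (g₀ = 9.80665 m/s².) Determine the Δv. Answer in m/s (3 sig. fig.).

Stage wet mass = m₀ − payload = 147,000 − 9,170 = 137,830 kg.
Stage dry mass = ε × stage wet mass = 0.15 × 137,830 = 20,674.5 kg.
Burnout mass m_f = stage dry + payload = 20,674.5 + 9,170 = 29,844.5 kg.
v_e = Isp · g₀ = 278 × 9.80665 = 2726.2 m/s.
Using Δv = v_e ln(m₀/m_f): Δv = v_e · ln(147,000/29,844.5) = 2726.2 × ln(4.926) = 2726.2 × 1.5944 ≈ 4347 m/s.

Δv ≈ 4350 m/s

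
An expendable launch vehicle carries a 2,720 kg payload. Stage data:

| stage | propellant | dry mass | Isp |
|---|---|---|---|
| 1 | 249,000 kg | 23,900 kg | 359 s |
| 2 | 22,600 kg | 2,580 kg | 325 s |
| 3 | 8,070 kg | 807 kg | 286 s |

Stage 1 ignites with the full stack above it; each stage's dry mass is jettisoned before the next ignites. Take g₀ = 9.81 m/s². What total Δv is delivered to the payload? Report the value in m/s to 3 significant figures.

Δv ≈ 12100 m/s

Ignition mass of stage 1 = 249,000+23,900 + 22,600+2,580 + 8,070+807 + 2,720 = 309,677 kg.
Stage 1: m₀ = 309,677 kg, m_f = 309,677 − 249,000 = 60,677 kg; Δv = 359×9.81×ln(5.104) = 3521.8×1.6300 ≈ 5740 m/s.
Stage 2: m₀ = 36,777 kg, m_f = 36,777 − 22,600 = 14,177 kg; Δv = 325×9.81×ln(2.594) = 3188.2×0.9533 ≈ 3039 m/s.
Stage 3: m₀ = 11,597 kg, m_f = 11,597 − 8,070 = 3,527 kg; Δv = 286×9.81×ln(3.288) = 2805.7×1.1903 ≈ 3340 m/s.
Total Δv = 5740 + 3039 + 3340 = 12119 m/s.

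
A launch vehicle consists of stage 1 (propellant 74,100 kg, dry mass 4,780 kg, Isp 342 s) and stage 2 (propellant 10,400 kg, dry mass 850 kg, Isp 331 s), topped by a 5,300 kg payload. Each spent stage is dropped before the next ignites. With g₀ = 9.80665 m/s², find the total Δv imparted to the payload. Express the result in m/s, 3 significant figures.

Ignition mass of stage 1 = 74,100+4,780 + 10,400+850 + 5,300 = 95,430 kg.
Stage 1: m₀ = 95,430 kg, m_f = 95,430 − 74,100 = 21,330 kg; Δv = 342×9.80665×ln(4.474) = 3353.9×1.4983 ≈ 5025 m/s.
Stage 2: m₀ = 16,550 kg, m_f = 16,550 − 10,400 = 6,150 kg; Δv = 331×9.80665×ln(2.691) = 3246.0×0.9899 ≈ 3213 m/s.
Total Δv = 5025 + 3213 = 8238 m/s.

Δv ≈ 8240 m/s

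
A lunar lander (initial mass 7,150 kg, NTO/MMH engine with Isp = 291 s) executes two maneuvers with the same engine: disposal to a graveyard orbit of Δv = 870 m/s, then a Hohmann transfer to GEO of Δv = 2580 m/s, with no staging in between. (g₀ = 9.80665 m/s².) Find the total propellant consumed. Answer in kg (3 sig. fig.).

total propellant consumed ≈ 5020 kg

v_e = Isp · g₀ = 291 × 9.80665 = 2853.7 m/s.
After the first burn: m = 7150 × exp(−870/2853.7) = 7150 × 0.73722 = 5,271.12 kg.
After the second burn: m = 5,271.12 × exp(−2580/2853.7) = 5,271.12 × 0.40491 = 2,134.33 kg.
Total propellant = m₀ − m_final = 7150 − 2,134.33 = 5,015.67 kg.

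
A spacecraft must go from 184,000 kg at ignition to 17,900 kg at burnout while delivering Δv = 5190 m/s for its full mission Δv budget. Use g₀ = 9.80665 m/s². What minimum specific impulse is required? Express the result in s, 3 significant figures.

ln(m₀/m_f) = ln(184000/17900) = ln(10.28) = 2.3301.
From the ideal rocket equation, v_e = Δv / ln(m₀/m_f) = 5190 / 2.3301 = 2227.3 m/s.
Isp = v_e / g₀ = 2227.3 / 9.80665 = 227.1 s.

Isp ≈ 227 s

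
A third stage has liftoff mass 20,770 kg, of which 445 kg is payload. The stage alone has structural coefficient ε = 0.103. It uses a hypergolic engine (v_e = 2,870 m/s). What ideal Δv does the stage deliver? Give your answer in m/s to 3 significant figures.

Δv ≈ 6030 m/s

Stage wet mass = m₀ − payload = 20,770 − 445 = 20,325 kg.
Stage dry mass = ε × stage wet mass = 0.103 × 20,325 = 2,093.48 kg.
Burnout mass m_f = stage dry + payload = 2,093.48 + 445 = 2,538.48 kg.
Rocket equation: Δv = v_e · ln(20,770/2,538.48) = 2870.0 × ln(8.182) = 2870.0 × 2.1019 ≈ 6033 m/s.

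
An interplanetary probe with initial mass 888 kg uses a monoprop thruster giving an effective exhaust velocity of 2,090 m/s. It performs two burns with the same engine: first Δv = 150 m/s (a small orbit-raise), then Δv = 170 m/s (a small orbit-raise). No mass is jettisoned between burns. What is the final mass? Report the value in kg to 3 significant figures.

After the first burn: m = 888 × exp(−150/2090.0) = 888 × 0.93074 = 826.497 kg.
After the second burn: m = 826.497 × exp(−170/2090.0) = 826.497 × 0.92188 = 761.931 kg.

final mass ≈ 762 kg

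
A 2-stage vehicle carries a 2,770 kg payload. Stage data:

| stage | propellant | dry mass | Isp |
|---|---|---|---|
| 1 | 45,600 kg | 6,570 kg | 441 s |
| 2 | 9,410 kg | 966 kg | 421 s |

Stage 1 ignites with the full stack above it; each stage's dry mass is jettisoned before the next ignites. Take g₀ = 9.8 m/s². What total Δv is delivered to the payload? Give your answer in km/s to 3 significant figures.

Ignition mass of stage 1 = 45,600+6,570 + 9,410+966 + 2,770 = 65,316 kg.
Stage 1: m₀ = 65,316 kg, m_f = 65,316 − 45,600 = 19,716 kg; Δv = 441×9.8×ln(3.313) = 4321.8×1.1978 ≈ 5177 m/s.
Stage 2: m₀ = 13,146 kg, m_f = 13,146 − 9,410 = 3,736 kg; Δv = 421×9.8×ln(3.519) = 4125.8×1.2581 ≈ 5191 m/s.
Total Δv = 5177 + 5191 = 10368 m/s.

Δv ≈ 10.4 km/s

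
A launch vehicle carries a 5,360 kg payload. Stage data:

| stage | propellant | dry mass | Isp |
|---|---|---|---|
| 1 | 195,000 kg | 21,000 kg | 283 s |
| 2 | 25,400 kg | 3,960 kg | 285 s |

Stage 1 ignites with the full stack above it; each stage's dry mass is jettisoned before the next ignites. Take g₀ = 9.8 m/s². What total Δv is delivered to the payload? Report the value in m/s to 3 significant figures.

Δv ≈ 7840 m/s

Ignition mass of stage 1 = 195,000+21,000 + 25,400+3,960 + 5,360 = 250,720 kg.
Stage 1: m₀ = 250,720 kg, m_f = 250,720 − 195,000 = 55,720 kg; Δv = 283×9.8×ln(4.5) = 2773.4×1.5040 ≈ 4171 m/s.
Stage 2: m₀ = 34,720 kg, m_f = 34,720 − 25,400 = 9,320 kg; Δv = 285×9.8×ln(3.725) = 2793.0×1.3152 ≈ 3673 m/s.
Total Δv = 4171 + 3673 = 7844 m/s.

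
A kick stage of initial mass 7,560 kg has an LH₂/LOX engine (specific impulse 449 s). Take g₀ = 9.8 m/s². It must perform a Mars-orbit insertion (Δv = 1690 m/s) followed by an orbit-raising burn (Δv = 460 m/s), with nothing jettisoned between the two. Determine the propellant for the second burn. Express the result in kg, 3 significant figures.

propellant for the second burn ≈ 511 kg

v_e = Isp · g₀ = 449 × 9.8 = 4400.2 m/s.
After the first burn: m = 7560 × exp(−1690/4400.2) = 7560 × 0.68108 = 5,148.96 kg.
After the second burn: m = 5,148.96 × exp(−460/4400.2) = 5,148.96 × 0.90074 = 4,637.87 kg.
Second-burn propellant = 5,148.96 − 4,637.87 = 511.09 kg.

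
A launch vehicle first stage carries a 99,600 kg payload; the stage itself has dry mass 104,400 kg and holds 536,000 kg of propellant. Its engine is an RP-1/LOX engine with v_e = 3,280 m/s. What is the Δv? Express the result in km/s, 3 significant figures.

m₀ = payload + dry + propellant = 99,600 + 104,400 + 536,000 = 740,000 kg.
m_f = payload + dry = 99,600 + 104,400 = 204,000 kg.
From the ideal rocket equation, Δv = v_e · ln(m₀/m_f) = 3280.0 × ln(3.627) = 3280.0 × 1.2885 ≈ 4226.4 m/s.

Δv ≈ 4.23 km/s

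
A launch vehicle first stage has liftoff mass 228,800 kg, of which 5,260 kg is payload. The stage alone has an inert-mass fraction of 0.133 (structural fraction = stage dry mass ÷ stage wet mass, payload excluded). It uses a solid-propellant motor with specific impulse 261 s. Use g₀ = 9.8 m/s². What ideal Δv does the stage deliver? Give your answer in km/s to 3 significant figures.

Δv ≈ 4.80 km/s

Stage wet mass = m₀ − payload = 228,800 − 5,260 = 223,540 kg.
Stage dry mass = ε × stage wet mass = 0.133 × 223,540 = 29,730.8 kg.
Burnout mass m_f = stage dry + payload = 29,730.8 + 5,260 = 34,990.8 kg.
v_e = Isp · g₀ = 261 × 9.8 = 2557.8 m/s.
Using Δv = v_e ln(m₀/m_f): Δv = v_e · ln(228,800/34,990.8) = 2557.8 × ln(6.539) = 2557.8 × 1.8778 ≈ 4803 m/s.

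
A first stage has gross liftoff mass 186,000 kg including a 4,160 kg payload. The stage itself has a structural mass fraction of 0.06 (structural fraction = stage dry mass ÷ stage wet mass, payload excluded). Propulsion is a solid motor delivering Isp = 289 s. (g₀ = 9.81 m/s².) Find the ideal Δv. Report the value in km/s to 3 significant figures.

Δv ≈ 7.12 km/s

Stage wet mass = m₀ − payload = 186,000 − 4,160 = 181,840 kg.
Stage dry mass = ε × stage wet mass = 0.06 × 181,840 = 10,910.4 kg.
Burnout mass m_f = stage dry + payload = 10,910.4 + 4,160 = 15,070.4 kg.
v_e = Isp · g₀ = 289 × 9.81 = 2835.1 m/s.
Δv = v_e · ln(186,000/15,070.4) = 2835.1 × ln(12.34) = 2835.1 × 2.5130 ≈ 7125 m/s.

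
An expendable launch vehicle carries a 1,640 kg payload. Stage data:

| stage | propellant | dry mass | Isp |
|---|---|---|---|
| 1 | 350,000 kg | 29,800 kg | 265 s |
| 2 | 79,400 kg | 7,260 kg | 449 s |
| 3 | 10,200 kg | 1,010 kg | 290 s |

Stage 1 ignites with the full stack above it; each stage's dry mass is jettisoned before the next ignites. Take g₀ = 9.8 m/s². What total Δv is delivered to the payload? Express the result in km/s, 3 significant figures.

Δv ≈ 14.9 km/s

Ignition mass of stage 1 = 350,000+29,800 + 79,400+7,260 + 10,200+1,010 + 1,640 = 479,310 kg.
Stage 1: m₀ = 479,310 kg, m_f = 479,310 − 350,000 = 129,310 kg; Δv = 265×9.8×ln(3.707) = 2597.0×1.3101 ≈ 3402 m/s.
Stage 2: m₀ = 99,510 kg, m_f = 99,510 − 79,400 = 20,110 kg; Δv = 449×9.8×ln(4.948) = 4400.2×1.5990 ≈ 7036 m/s.
Stage 3: m₀ = 12,850 kg, m_f = 12,850 − 10,200 = 2,650 kg; Δv = 290×9.8×ln(4.849) = 2842.0×1.5788 ≈ 4487 m/s.
Total Δv = 3402 + 7036 + 4487 = 14925 m/s.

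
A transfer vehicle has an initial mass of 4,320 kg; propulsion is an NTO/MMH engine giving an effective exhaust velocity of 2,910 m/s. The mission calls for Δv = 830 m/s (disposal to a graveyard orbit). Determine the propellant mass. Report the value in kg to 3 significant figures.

propellant mass ≈ 1070 kg

By the Tsiolkovsky rocket equation, m₀/m_f = exp(Δv / v_e) = exp(830 / 2910.0) = exp(0.2852) = 1.3301.
m_f = 4,320 / 1.3301 = 3,247.88 kg, so propellant = m₀ − m_f = 4,320 − 3,247.88 = 1,072.12 kg.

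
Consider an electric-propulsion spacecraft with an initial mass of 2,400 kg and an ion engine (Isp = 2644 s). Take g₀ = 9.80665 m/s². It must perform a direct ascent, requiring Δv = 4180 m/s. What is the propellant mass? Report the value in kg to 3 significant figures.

propellant mass ≈ 357 kg

v_e = Isp · g₀ = 2644 × 9.80665 = 25928.8 m/s.
From the ideal rocket equation, m₀/m_f = exp(Δv / v_e) = exp(4180 / 25928.8) = exp(0.1612) = 1.1749.
m_f = 2,400 / 1.1749 = 2,042.73 kg, so propellant = m₀ − m_f = 2,400 − 2,042.73 = 357.27 kg.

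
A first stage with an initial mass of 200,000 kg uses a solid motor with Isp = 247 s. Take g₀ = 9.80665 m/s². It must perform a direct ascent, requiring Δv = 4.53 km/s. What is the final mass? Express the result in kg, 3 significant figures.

v_e = Isp · g₀ = 247 × 9.80665 = 2422.2 m/s.
m₀/m_f = exp(Δv / v_e) = exp(4530 / 2422.2) = exp(1.8702) = 6.4894.
m_f = m₀ / 6.4894 = 200,000 / 6.4894 = 30,819.5 kg.

final mass ≈ 30800 kg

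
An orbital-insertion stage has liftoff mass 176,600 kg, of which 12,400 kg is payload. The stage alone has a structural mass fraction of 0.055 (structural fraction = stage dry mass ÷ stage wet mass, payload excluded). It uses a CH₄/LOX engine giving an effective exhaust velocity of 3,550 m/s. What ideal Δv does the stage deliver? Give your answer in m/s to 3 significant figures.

Δv ≈ 7490 m/s

Stage wet mass = m₀ − payload = 176,600 − 12,400 = 164,200 kg.
Stage dry mass = ε × stage wet mass = 0.055 × 164,200 = 9,031 kg.
Burnout mass m_f = stage dry + payload = 9,031 + 12,400 = 21,431 kg.
From the ideal rocket equation, Δv = v_e · ln(176,600/21,431) = 3550.0 × ln(8.24) = 3550.0 × 2.1090 ≈ 7487 m/s.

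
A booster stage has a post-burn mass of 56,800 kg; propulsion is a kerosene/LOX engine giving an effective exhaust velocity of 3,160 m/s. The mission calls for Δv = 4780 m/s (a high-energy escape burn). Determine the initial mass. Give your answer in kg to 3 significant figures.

m₀/m_f = exp(Δv / v_e) = exp(4780 / 3160.0) = exp(1.5127) = 4.5388.
m₀ = m_f × 4.5388 = 56,800 × 4.5388 = 257,804 kg.

initial mass ≈ 258000 kg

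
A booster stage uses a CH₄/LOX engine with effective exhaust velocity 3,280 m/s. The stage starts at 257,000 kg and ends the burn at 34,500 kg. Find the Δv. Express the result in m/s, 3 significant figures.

By the Tsiolkovsky rocket equation, Δv = v_e · ln(m₀/m_f) = 3280.0 × ln(7.449) = 3280.0 × 2.0081 ≈ 6586.6 m/s.

Δv ≈ 6590 m/s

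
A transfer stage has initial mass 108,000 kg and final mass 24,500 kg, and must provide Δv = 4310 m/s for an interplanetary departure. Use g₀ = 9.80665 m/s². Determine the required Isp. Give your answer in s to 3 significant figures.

ln(m₀/m_f) = ln(108000/24500) = ln(4.408) = 1.4835.
v_e = Δv / ln(m₀/m_f) = 4310 / 1.4835 = 2905.4 m/s.
Isp = v_e / g₀ = 2905.4 / 9.80665 = 296.3 s.

Isp ≈ 296 s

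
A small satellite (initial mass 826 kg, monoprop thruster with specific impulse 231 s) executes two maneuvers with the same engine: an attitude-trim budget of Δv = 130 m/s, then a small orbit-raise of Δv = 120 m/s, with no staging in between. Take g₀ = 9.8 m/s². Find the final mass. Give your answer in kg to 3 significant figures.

v_e = Isp · g₀ = 231 × 9.8 = 2263.8 m/s.
After the first burn: m = 826 × exp(−130/2263.8) = 826 × 0.94419 = 779.901 kg.
After the second burn: m = 779.901 × exp(−120/2263.8) = 779.901 × 0.94837 = 739.635 kg.

final mass ≈ 740 kg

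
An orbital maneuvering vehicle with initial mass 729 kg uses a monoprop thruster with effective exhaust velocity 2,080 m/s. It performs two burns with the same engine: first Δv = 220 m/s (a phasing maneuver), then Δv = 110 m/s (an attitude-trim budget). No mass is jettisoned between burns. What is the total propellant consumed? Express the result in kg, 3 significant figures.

After the first burn: m = 729 × exp(−220/2080.0) = 729 × 0.89963 = 655.83 kg.
After the second burn: m = 655.83 × exp(−110/2080.0) = 655.83 × 0.94849 = 622.048 kg.
Total propellant = m₀ − m_final = 729 − 622.048 = 106.952 kg.

total propellant consumed ≈ 107 kg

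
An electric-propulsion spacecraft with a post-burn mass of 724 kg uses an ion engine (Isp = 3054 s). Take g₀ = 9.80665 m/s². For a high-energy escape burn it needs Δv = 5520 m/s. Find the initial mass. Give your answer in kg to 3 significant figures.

v_e = Isp · g₀ = 3054 × 9.80665 = 29949.5 m/s.
By the Tsiolkovsky rocket equation, m₀/m_f = exp(Δv / v_e) = exp(5520 / 29949.5) = exp(0.1843) = 1.2024.
m₀ = m_f × 1.2024 = 724 × 1.2024 = 870.538 kg.

initial mass ≈ 871 kg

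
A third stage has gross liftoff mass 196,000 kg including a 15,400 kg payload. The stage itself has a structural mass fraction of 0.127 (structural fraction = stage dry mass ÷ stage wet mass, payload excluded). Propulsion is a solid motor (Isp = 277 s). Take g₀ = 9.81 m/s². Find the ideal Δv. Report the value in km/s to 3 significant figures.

Δv ≈ 4.43 km/s

Stage wet mass = m₀ − payload = 196,000 − 15,400 = 180,600 kg.
Stage dry mass = ε × stage wet mass = 0.127 × 180,600 = 22,936.2 kg.
Burnout mass m_f = stage dry + payload = 22,936.2 + 15,400 = 38,336.2 kg.
v_e = Isp · g₀ = 277 × 9.81 = 2717.4 m/s.
Δv = v_e · ln(196,000/38,336.2) = 2717.4 × ln(5.113) = 2717.4 × 1.6317 ≈ 4434 m/s.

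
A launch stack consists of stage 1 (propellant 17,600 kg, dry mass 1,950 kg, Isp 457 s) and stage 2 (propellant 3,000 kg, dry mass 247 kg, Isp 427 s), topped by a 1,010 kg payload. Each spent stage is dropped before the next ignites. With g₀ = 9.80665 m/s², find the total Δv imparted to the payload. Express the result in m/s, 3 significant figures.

Δv ≈ 11100 m/s

Ignition mass of stage 1 = 17,600+1,950 + 3,000+247 + 1,010 = 23,807 kg.
Stage 1: m₀ = 23,807 kg, m_f = 23,807 − 17,600 = 6,207 kg; Δv = 457×9.80665×ln(3.836) = 4481.6×1.3443 ≈ 6025 m/s.
Stage 2: m₀ = 4,257 kg, m_f = 4,257 − 3,000 = 1,257 kg; Δv = 427×9.80665×ln(3.387) = 4187.4×1.2198 ≈ 5108 m/s.
Total Δv = 6025 + 5108 = 11133 m/s.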